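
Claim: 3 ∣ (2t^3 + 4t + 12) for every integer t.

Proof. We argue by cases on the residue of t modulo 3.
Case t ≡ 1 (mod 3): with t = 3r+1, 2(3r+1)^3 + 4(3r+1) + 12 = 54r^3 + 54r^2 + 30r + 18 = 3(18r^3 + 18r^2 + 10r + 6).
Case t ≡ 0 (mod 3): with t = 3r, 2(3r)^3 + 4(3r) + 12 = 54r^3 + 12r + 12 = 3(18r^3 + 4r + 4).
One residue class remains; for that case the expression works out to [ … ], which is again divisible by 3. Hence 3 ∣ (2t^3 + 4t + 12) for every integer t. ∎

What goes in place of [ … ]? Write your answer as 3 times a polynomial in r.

The residues treated are {1, 0}, so the missing case is t ≡ 2 (mod 3); write t = 3r+2.
Then 2(3r+2)^3 + 4(3r+2) + 12 = 54r^3 + 108r^2 + 84r + 36 = 3(18r^3 + 36r^2 + 28r + 12).

3(18r^3 + 36r^2 + 28r + 12)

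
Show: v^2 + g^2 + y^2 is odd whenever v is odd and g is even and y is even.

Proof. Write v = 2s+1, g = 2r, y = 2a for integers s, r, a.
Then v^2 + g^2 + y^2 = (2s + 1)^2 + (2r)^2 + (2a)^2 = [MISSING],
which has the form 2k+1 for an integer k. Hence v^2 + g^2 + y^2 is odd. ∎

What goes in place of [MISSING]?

2(2a^2 + 2r^2 + 2s^2 + 2s) + 1

(2s + 1)^2 + (2r)^2 + (2a)^2 = 4a^2 + 4r^2 + 4s^2 + 4s + 1
= 2(2a^2 + 2r^2 + 2s^2 + 2s) + 1.
Since 2a^2 + 2r^2 + 2s^2 + 2s is an integer, the sum of squares is of the form 2k+1 for an integer k.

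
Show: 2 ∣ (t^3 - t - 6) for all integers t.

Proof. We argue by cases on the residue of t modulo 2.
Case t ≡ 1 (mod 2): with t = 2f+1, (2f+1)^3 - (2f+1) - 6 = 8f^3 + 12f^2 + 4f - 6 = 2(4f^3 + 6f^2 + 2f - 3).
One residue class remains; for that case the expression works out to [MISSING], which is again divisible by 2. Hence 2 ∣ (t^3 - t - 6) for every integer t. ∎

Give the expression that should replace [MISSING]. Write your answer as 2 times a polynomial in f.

2(4f^3 - f - 3)

The residues treated are {1}, so the missing case is t ≡ 0 (mod 2); write t = 2f.
Then (2f)^3 - (2f) - 6 = 8f^3 - 2f - 6 = 2(4f^3 - f - 3).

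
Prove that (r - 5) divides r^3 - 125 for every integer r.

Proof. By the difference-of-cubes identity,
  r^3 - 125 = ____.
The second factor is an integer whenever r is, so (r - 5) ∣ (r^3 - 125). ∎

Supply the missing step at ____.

(r - 5)(r^2 + 5r + 25)

a^3 - b^3 = (a - b)(a^2 + ab + b^2). With a = r, b = 5:
r^3 - 125 = (r - 5)(r^2 + 5r + 25).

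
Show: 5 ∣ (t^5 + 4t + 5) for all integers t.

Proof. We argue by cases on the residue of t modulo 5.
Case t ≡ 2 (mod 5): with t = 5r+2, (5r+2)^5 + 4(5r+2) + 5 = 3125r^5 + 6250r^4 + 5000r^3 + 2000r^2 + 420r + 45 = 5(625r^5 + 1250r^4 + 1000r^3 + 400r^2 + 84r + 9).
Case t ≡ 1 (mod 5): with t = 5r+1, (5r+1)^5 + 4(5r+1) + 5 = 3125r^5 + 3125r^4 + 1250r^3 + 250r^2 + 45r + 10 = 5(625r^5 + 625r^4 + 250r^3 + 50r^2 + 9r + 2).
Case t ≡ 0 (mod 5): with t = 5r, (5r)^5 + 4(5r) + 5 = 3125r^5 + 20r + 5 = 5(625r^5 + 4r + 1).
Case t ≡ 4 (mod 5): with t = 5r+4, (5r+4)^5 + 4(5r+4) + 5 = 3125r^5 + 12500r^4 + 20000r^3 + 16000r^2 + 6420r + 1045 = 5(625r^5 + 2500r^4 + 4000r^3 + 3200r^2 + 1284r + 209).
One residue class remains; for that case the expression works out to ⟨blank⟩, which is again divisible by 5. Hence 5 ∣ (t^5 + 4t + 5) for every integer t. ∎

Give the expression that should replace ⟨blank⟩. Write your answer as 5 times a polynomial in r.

Only t ≡ 3 (mod 5) is unaccounted for. Put t = 5r+3:
(5r+3)^5 + 4(5r+3) + 5 expands to 3125r^5 + 9375r^4 + 11250r^3 + 6750r^2 + 2045r + 260,
and factoring out 5 leaves 5(625r^5 + 1875r^4 + 2250r^3 + 1350r^2 + 409r + 52).

5(625r^5 + 1875r^4 + 2250r^3 + 1350r^2 + 409r + 52)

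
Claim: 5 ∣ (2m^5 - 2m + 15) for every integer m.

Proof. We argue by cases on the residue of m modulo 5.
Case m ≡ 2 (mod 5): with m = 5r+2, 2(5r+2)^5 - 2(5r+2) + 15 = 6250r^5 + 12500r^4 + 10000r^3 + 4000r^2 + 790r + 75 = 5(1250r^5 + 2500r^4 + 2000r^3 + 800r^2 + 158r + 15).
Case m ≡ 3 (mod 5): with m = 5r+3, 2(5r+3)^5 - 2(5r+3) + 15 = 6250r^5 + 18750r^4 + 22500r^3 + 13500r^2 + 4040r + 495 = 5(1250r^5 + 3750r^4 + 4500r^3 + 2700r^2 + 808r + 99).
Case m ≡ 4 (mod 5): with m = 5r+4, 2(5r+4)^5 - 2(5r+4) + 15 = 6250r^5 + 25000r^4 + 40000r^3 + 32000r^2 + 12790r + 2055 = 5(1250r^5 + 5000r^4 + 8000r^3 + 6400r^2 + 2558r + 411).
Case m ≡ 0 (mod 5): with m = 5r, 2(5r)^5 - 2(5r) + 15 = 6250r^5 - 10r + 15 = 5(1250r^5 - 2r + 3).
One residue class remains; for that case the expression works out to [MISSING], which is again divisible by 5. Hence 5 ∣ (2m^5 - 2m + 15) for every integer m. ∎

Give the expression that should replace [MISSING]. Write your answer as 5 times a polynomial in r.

The residues treated are {2, 3, 4, 0}, so the missing case is m ≡ 1 (mod 5); write m = 5r+1.
Then 2(5r+1)^5 - 2(5r+1) + 15 = 6250r^5 + 6250r^4 + 2500r^3 + 500r^2 + 40r + 15 = 5(1250r^5 + 1250r^4 + 500r^3 + 100r^2 + 8r + 3).

5(1250r^5 + 1250r^4 + 500r^3 + 100r^2 + 8r + 3)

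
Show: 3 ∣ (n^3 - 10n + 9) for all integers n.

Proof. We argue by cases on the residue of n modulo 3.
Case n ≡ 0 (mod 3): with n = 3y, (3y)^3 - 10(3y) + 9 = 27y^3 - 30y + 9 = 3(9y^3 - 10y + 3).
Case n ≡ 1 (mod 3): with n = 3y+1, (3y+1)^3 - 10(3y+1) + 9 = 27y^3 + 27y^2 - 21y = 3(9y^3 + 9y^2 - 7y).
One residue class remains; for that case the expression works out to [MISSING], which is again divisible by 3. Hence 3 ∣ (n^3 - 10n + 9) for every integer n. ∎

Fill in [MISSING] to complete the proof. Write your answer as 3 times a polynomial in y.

3(9y^3 + 18y^2 + 2y - 1)

The residues treated are {0, 1}, so the missing case is n ≡ 2 (mod 3); write n = 3y+2.
Then (3y+2)^3 - 10(3y+2) + 9 = 27y^3 + 54y^2 + 6y - 3 = 3(9y^3 + 18y^2 + 2y - 1).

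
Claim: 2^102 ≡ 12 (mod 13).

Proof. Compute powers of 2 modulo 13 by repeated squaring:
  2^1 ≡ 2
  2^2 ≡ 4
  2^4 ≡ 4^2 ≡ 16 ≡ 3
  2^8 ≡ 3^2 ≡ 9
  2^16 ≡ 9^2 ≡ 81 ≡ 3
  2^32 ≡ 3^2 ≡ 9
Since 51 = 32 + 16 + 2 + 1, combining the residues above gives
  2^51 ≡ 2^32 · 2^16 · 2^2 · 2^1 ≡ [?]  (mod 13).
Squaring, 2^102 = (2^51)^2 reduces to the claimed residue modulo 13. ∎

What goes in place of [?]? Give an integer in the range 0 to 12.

2^32 · 2^16 · 2^2 · 2^1 ≡ 9 · 3 · 4 · 2 = 216.
216 mod 13 = 8, so 2^51 ≡ 8 (mod 13).

8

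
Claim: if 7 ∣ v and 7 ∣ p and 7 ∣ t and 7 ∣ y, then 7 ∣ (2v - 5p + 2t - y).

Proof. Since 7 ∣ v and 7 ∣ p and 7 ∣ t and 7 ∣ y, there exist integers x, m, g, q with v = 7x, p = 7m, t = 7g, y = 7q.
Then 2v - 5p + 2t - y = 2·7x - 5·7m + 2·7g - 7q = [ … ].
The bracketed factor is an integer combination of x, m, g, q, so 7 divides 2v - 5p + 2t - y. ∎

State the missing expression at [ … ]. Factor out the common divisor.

7(2g - 5m - q + 2x)

Pull the common 7 out of every term: 2·7x - 5·7m + 2·7g - 7q = 7(2g - 5m - q + 2x).
2g - 5m - q + 2x is an integer, which exhibits the divisibility.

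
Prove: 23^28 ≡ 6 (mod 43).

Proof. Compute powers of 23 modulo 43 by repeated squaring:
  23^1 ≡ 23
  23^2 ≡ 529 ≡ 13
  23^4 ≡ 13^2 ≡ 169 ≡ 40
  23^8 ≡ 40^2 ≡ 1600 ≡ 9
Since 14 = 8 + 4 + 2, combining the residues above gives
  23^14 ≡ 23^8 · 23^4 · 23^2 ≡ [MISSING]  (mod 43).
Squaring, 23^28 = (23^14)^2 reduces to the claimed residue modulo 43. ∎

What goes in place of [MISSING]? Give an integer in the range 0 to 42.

36

Multiply the listed residues: 9 · 40 · 13 = 360 → 4680.
Reducing modulo 43: 4680 = 108·43 + 36, so 23^14 ≡ 36.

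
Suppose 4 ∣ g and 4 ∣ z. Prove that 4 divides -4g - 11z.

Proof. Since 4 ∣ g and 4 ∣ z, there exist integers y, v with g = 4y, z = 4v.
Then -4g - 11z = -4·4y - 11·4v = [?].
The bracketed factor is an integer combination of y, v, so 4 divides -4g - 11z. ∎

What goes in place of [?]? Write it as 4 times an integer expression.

4(-11v - 4y)

Each term has a factor of 4: -4·4y - 11·4v = 4·(-11v - 4y).
Since -11v - 4y is an integer, 4 ∣ (-4g - 11z).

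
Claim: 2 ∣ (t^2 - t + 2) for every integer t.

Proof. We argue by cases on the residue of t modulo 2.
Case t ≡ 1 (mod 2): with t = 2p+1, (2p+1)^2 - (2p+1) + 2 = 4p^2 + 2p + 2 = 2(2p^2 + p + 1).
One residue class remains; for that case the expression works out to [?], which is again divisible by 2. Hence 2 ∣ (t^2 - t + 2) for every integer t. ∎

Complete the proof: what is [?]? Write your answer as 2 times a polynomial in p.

2(2p^2 - p + 1)

The residues treated are {1}, so the missing case is t ≡ 0 (mod 2); write t = 2p.
Then (2p)^2 - (2p) + 2 = 4p^2 - 2p + 2 = 2(2p^2 - p + 1).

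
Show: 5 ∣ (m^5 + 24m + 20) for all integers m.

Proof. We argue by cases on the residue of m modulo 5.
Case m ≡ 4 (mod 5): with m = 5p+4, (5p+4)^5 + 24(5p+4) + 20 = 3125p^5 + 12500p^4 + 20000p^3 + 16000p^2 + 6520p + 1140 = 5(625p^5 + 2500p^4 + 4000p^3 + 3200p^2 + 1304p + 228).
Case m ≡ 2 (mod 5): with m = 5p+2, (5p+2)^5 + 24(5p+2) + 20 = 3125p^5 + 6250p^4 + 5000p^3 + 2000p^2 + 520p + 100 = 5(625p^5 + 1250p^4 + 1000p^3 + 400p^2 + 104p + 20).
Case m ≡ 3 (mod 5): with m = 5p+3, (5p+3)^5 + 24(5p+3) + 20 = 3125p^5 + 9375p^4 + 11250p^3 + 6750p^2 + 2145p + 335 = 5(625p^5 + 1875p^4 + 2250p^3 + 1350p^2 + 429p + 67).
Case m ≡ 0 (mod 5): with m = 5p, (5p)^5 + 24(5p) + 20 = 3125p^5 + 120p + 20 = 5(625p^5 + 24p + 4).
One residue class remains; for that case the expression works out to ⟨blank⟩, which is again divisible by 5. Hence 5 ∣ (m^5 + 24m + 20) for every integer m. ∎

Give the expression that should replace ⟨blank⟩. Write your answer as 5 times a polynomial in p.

The residues treated are {4, 2, 3, 0}, so the missing case is m ≡ 1 (mod 5); write m = 5p+1.
Then (5p+1)^5 + 24(5p+1) + 20 = 3125p^5 + 3125p^4 + 1250p^3 + 250p^2 + 145p + 45 = 5(625p^5 + 625p^4 + 250p^3 + 50p^2 + 29p + 9).

5(625p^5 + 625p^4 + 250p^3 + 50p^2 + 29p + 9)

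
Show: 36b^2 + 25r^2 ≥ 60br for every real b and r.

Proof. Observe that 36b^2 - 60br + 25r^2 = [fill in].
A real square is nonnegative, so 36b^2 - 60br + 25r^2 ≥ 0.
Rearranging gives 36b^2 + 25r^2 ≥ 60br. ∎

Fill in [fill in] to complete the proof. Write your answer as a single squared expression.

(6b - 5r)^2

36b^2 - 60br + 25r^2 is a perfect-square trinomial: the outer terms are (6b)^2 and (5r)^2, and the cross term is -2·6b·5r.
So 36b^2 - 60br + 25r^2 = (6b - 5r)^2 ≥ 0.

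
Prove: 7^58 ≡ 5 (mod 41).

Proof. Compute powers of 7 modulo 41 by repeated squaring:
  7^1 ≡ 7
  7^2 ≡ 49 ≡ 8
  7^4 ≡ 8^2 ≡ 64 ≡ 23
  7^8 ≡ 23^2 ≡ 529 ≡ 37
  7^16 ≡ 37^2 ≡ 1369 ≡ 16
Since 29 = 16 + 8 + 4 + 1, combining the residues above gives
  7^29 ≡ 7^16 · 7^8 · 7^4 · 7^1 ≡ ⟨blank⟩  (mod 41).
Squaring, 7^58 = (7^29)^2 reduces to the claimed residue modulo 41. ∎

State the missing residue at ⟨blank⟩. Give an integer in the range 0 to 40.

28

7^16 · 7^8 · 7^4 · 7^1 ≡ 16 · 37 · 23 · 7 = 95312.
95312 mod 41 = 28, so 7^29 ≡ 28 (mod 41).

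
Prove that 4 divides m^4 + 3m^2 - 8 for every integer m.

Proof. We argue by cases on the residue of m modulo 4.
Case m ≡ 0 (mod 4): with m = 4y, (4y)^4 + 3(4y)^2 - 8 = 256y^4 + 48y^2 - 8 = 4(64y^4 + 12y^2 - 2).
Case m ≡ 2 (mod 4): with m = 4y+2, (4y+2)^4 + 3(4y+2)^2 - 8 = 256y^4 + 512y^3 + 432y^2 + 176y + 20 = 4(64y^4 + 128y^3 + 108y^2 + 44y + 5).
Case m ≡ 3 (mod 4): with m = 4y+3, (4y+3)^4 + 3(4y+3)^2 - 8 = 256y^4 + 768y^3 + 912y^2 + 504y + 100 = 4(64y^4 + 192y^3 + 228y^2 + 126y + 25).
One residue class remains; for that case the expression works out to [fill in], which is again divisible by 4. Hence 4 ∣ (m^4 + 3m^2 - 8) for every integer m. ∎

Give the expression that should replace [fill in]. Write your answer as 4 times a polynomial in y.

Only m ≡ 1 (mod 4) is unaccounted for. Put m = 4y+1:
(4y+1)^4 + 3(4y+1)^2 - 8 expands to 256y^4 + 256y^3 + 144y^2 + 40y - 4,
and factoring out 4 leaves 4(64y^4 + 64y^3 + 36y^2 + 10y - 1).

4(64y^4 + 64y^3 + 36y^2 + 10y - 1)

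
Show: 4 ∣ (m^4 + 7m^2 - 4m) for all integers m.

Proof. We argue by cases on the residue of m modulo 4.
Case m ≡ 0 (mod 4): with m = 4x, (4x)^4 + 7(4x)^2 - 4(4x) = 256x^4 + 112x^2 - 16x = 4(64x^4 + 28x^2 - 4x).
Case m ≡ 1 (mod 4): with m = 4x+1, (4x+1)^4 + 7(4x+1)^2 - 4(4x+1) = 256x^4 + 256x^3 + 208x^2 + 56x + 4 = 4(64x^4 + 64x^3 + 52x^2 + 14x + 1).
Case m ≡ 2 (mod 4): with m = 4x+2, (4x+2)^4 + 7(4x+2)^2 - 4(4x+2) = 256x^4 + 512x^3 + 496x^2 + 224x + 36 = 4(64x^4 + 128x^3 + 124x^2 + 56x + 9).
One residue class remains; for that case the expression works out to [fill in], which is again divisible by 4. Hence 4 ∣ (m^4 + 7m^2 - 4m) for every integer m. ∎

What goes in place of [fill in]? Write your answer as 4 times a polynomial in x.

4(64x^4 + 192x^3 + 244x^2 + 146x + 33)

Only m ≡ 3 (mod 4) is unaccounted for. Put m = 4x+3:
(4x+3)^4 + 7(4x+3)^2 - 4(4x+3) expands to 256x^4 + 768x^3 + 976x^2 + 584x + 132,
and factoring out 4 leaves 4(64x^4 + 192x^3 + 244x^2 + 146x + 33).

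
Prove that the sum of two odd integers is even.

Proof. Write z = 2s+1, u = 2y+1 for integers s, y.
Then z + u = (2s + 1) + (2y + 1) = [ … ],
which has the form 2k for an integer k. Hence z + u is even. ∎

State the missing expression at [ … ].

2(s + y + 1)

Expanding: (2s + 1) + (2y + 1) = 2s + 2y + 2.
Every term is even; pulling out the factor of 2 gives 2(s + y + 1).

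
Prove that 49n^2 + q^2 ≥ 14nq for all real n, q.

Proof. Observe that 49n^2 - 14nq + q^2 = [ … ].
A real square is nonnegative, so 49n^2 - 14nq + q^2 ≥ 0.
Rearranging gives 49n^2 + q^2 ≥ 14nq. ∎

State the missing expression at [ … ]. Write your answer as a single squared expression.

(7n - q)^2

The leading and trailing coefficients are 7^2 and 1^2, and 14 = 2·7·1, so the trinomial is (7n - q)^2.
Hence 49n^2 - 14nq + q^2 ≥ 0.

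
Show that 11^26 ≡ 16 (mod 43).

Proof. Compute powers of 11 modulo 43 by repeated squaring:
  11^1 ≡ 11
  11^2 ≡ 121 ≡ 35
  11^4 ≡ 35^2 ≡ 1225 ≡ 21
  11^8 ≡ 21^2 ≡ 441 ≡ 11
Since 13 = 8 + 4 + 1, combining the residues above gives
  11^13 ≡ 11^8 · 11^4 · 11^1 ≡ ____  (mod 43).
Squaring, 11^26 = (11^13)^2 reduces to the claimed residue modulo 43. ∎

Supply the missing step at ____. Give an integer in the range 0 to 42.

Multiply the listed residues: 11 · 21 · 11 = 231 → 2541.
Reducing modulo 43: 2541 = 59·43 + 4, so 11^13 ≡ 4.

4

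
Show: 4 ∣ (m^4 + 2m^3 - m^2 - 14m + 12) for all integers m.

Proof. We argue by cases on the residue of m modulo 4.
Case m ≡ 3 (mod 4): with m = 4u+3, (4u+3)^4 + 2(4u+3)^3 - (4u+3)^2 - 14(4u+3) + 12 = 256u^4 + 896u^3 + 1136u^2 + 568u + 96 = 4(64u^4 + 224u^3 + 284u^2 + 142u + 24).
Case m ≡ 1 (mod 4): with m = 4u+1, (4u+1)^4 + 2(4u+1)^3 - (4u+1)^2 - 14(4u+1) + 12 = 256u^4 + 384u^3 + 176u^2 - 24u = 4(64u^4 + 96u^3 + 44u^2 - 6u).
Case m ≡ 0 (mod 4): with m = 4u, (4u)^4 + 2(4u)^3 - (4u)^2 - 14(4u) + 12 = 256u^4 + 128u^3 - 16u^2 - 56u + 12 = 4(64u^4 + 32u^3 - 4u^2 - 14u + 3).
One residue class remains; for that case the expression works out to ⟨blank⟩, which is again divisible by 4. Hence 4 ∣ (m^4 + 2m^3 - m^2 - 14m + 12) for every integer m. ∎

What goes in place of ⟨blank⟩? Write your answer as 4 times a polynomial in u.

4(64u^4 + 160u^3 + 140u^2 + 38u + 3)

Only m ≡ 2 (mod 4) is unaccounted for. Put m = 4u+2:
(4u+2)^4 + 2(4u+2)^3 - (4u+2)^2 - 14(4u+2) + 12 expands to 256u^4 + 640u^3 + 560u^2 + 152u + 12,
and factoring out 4 leaves 4(64u^4 + 160u^3 + 140u^2 + 38u + 3).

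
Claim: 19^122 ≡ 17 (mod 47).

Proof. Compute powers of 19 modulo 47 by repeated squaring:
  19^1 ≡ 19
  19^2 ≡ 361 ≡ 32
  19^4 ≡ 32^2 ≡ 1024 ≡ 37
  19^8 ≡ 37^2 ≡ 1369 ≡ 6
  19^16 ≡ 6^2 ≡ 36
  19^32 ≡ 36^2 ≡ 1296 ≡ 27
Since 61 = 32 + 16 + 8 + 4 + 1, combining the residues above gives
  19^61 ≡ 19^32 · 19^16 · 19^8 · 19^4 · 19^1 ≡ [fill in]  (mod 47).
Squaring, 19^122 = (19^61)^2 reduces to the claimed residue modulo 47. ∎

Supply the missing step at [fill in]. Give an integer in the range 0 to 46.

39

Multiply the listed residues: 27 · 36 · 6 · 37 · 19 = 972 → 5832 → 215784 → 4099896.
Reducing modulo 47: 4099896 = 87231·47 + 39, so 19^61 ≡ 39.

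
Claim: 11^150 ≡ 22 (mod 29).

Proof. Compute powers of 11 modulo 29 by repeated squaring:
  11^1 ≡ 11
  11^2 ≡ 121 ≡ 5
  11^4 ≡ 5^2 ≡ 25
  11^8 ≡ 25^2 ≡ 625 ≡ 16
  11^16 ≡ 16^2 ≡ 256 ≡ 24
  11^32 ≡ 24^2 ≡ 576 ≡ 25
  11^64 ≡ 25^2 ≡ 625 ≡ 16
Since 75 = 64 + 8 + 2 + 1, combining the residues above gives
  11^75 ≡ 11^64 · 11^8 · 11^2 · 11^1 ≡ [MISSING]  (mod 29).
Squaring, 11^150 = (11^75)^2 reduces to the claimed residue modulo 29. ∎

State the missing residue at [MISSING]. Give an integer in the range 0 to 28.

15

Multiply the listed residues: 16 · 16 · 5 · 11 = 256 → 1280 → 14080.
Reducing modulo 29: 14080 = 485·29 + 15, so 11^75 ≡ 15.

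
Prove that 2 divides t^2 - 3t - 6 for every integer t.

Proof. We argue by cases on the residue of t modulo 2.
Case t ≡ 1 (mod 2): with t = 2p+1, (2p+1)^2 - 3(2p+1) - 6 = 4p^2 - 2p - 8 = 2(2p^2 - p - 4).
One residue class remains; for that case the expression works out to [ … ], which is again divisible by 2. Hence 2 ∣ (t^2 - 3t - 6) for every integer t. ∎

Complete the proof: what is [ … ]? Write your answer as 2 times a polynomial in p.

2(2p^2 - 3p - 3)

Only t ≡ 0 (mod 2) is unaccounted for. Put t = 2p:
(2p)^2 - 3(2p) - 6 expands to 4p^2 - 6p - 6,
and factoring out 2 leaves 2(2p^2 - 3p - 3).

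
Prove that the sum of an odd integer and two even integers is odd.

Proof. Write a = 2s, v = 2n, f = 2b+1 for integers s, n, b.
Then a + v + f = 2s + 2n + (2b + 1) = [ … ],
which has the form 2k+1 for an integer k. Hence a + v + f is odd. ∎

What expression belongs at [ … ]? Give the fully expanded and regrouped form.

2(b + n + s) + 1

2s + 2n + (2b + 1) = 2b + 2n + 2s + 1
= 2(b + n + s) + 1.
Since b + n + s is an integer, the sum is of the form 2k+1 for an integer k.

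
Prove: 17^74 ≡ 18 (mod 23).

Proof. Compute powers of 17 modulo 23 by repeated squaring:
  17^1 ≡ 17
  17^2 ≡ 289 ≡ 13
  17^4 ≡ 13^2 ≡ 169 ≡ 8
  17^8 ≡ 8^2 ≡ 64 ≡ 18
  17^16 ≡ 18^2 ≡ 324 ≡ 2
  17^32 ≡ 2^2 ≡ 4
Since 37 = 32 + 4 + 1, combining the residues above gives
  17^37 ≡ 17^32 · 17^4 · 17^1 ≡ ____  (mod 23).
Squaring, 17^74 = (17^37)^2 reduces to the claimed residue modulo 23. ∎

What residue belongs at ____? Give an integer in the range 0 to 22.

15

17^32 · 17^4 · 17^1 ≡ 4 · 8 · 17 = 544.
544 mod 23 = 15, so 17^37 ≡ 15 (mod 23).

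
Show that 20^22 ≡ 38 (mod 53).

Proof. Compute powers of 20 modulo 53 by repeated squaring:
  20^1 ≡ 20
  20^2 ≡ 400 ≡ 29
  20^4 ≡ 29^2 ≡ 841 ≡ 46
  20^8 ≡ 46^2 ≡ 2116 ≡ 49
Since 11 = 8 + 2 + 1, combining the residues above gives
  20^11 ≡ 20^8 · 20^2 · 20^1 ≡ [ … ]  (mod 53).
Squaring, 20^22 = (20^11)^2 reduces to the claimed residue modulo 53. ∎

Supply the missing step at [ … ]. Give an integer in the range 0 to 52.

Multiply the listed residues: 49 · 29 · 20 = 1421 → 28420.
Reducing modulo 53: 28420 = 536·53 + 12, so 20^11 ≡ 12.

12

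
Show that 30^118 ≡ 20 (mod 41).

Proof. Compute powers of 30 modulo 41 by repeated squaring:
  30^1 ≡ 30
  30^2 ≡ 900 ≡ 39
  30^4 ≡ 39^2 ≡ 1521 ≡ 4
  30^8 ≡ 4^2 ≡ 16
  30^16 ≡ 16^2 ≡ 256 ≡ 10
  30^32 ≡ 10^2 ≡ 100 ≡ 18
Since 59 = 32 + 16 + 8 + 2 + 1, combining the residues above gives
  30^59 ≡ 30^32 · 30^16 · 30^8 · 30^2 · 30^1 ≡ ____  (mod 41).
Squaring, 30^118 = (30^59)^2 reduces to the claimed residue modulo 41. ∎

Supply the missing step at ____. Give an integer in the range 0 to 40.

30^32 · 30^16 · 30^8 · 30^2 · 30^1 ≡ 18 · 10 · 16 · 39 · 30 = 3369600.
3369600 mod 41 = 15, so 30^59 ≡ 15 (mod 41).

15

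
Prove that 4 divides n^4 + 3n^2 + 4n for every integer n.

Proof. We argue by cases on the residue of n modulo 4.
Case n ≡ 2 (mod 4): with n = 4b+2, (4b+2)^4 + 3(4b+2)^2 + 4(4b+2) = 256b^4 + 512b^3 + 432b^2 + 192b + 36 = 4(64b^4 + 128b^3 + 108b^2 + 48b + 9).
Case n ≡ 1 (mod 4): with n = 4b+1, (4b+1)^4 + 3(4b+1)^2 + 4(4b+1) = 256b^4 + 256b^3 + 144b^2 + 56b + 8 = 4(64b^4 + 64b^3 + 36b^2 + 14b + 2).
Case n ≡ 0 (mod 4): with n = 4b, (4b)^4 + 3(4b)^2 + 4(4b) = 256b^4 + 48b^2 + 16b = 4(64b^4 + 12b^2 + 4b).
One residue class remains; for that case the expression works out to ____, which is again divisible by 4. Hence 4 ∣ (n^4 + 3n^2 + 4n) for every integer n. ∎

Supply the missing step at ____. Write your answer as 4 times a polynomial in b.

Only n ≡ 3 (mod 4) is unaccounted for. Put n = 4b+3:
(4b+3)^4 + 3(4b+3)^2 + 4(4b+3) expands to 256b^4 + 768b^3 + 912b^2 + 520b + 120,
and factoring out 4 leaves 4(64b^4 + 192b^3 + 228b^2 + 130b + 30).

4(64b^4 + 192b^3 + 228b^2 + 130b + 30)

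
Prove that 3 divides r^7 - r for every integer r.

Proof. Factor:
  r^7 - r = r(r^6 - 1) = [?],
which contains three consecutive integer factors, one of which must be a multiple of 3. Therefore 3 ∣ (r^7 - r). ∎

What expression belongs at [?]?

(r - 1)r(r + 1)(r^4 + r^2 + 1)

r^6 - 1 = (r^2 - 1)(r^4 + r^2 + 1), and r^2 - 1 = (r-1)(r+1).
So r(r^6 - 1) = (r - 1)r(r + 1)(r^4 + r^2 + 1).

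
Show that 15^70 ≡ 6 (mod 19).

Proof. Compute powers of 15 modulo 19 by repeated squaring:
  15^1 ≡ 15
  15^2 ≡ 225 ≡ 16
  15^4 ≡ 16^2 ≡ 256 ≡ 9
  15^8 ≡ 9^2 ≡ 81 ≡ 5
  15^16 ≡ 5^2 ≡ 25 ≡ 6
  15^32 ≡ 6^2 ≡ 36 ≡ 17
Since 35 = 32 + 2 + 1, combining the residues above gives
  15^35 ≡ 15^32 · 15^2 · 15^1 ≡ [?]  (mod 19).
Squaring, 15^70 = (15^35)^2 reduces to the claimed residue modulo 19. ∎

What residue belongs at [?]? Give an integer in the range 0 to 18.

14

15^32 · 15^2 · 15^1 ≡ 17 · 16 · 15 = 4080.
4080 mod 19 = 14, so 15^35 ≡ 14 (mod 19).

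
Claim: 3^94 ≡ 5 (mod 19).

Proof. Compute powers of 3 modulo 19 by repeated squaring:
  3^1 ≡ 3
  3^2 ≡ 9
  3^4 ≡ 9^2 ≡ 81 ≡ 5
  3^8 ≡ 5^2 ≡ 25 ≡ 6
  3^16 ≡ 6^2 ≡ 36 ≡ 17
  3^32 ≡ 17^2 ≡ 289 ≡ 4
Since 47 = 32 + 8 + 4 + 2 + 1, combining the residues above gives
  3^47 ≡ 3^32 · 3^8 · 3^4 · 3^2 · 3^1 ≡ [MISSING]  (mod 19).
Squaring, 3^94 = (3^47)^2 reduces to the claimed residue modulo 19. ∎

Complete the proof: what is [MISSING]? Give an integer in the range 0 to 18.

Multiply the listed residues: 4 · 6 · 5 · 9 · 3 = 24 → 120 → 1080 → 3240.
Reducing modulo 19: 3240 = 170·19 + 10, so 3^47 ≡ 10.

10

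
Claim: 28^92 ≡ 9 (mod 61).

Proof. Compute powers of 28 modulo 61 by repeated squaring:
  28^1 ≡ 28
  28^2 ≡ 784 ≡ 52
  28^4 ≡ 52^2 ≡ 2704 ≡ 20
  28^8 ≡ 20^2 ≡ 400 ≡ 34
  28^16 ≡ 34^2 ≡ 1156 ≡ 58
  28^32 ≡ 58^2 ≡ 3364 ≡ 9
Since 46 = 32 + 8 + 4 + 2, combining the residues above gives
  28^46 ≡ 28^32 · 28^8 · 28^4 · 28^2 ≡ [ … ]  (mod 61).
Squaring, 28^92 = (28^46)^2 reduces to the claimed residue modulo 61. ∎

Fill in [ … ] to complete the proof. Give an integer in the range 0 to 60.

28^32 · 28^8 · 28^4 · 28^2 ≡ 9 · 34 · 20 · 52 = 318240.
318240 mod 61 = 3, so 28^46 ≡ 3 (mod 61).

3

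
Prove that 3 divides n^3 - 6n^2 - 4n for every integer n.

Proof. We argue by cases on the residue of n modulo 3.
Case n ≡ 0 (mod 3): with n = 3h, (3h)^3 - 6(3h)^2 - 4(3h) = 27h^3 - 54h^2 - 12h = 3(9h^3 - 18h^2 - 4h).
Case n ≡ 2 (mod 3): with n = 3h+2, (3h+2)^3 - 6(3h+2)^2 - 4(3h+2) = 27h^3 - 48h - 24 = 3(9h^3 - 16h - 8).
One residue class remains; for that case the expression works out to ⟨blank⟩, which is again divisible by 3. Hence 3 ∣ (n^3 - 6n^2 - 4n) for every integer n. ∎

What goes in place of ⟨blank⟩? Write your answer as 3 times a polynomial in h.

Only n ≡ 1 (mod 3) is unaccounted for. Put n = 3h+1:
(3h+1)^3 - 6(3h+1)^2 - 4(3h+1) expands to 27h^3 - 27h^2 - 39h - 9,
and factoring out 3 leaves 3(9h^3 - 9h^2 - 13h - 3).

3(9h^3 - 9h^2 - 13h - 3)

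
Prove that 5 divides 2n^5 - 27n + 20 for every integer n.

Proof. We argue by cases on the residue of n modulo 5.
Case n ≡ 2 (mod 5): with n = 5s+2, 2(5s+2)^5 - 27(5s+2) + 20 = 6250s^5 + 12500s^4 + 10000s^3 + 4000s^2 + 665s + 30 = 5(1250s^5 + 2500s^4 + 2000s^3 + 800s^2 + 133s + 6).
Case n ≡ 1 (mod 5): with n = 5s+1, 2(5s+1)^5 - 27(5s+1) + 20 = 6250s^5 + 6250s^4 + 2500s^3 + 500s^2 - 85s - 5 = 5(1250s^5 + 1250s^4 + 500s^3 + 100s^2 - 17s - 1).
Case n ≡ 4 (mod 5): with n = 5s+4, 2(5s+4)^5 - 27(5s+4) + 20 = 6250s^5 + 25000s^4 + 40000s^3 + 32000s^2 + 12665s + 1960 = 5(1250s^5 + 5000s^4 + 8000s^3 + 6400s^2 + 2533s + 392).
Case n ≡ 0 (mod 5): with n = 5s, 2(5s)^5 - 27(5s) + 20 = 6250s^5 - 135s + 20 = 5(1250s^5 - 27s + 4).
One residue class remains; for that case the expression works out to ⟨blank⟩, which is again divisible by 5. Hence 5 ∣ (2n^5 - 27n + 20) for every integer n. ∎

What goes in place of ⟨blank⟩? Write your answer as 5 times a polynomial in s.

5(1250s^5 + 3750s^4 + 4500s^3 + 2700s^2 + 783s + 85)

The residues treated are {2, 1, 4, 0}, so the missing case is n ≡ 3 (mod 5); write n = 5s+3.
Then 2(5s+3)^5 - 27(5s+3) + 20 = 6250s^5 + 18750s^4 + 22500s^3 + 13500s^2 + 3915s + 425 = 5(1250s^5 + 3750s^4 + 4500s^3 + 2700s^2 + 783s + 85).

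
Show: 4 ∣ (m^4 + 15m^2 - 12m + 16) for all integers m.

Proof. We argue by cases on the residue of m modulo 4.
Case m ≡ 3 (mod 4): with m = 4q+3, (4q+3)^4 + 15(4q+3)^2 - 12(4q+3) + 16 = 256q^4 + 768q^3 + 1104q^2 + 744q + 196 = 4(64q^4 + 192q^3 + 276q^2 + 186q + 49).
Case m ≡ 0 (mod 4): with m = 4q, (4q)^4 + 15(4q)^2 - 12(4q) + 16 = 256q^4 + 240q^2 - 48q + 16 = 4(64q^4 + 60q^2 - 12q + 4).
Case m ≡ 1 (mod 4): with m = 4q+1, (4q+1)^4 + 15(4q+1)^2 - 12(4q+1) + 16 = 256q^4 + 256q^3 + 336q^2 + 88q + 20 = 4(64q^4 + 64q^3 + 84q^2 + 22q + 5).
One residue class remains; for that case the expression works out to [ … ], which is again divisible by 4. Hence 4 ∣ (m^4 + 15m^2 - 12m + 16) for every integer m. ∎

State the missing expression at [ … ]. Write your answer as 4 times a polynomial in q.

Only m ≡ 2 (mod 4) is unaccounted for. Put m = 4q+2:
(4q+2)^4 + 15(4q+2)^2 - 12(4q+2) + 16 expands to 256q^4 + 512q^3 + 624q^2 + 320q + 68,
and factoring out 4 leaves 4(64q^4 + 128q^3 + 156q^2 + 80q + 17).

4(64q^4 + 128q^3 + 156q^2 + 80q + 17)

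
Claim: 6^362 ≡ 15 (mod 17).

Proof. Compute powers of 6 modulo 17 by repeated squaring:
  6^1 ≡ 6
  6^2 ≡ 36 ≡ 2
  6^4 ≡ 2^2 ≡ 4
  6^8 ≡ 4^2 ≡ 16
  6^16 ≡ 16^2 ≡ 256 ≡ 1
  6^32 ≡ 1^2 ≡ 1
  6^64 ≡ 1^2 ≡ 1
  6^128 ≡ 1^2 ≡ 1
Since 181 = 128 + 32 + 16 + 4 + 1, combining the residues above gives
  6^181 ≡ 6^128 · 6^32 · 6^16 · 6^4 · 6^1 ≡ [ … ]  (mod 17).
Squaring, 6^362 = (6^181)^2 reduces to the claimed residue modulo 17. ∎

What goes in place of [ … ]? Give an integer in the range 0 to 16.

6^128 · 6^32 · 6^16 · 6^4 · 6^1 ≡ 1 · 1 · 1 · 4 · 6 = 24.
24 mod 17 = 7, so 6^181 ≡ 7 (mod 17).

7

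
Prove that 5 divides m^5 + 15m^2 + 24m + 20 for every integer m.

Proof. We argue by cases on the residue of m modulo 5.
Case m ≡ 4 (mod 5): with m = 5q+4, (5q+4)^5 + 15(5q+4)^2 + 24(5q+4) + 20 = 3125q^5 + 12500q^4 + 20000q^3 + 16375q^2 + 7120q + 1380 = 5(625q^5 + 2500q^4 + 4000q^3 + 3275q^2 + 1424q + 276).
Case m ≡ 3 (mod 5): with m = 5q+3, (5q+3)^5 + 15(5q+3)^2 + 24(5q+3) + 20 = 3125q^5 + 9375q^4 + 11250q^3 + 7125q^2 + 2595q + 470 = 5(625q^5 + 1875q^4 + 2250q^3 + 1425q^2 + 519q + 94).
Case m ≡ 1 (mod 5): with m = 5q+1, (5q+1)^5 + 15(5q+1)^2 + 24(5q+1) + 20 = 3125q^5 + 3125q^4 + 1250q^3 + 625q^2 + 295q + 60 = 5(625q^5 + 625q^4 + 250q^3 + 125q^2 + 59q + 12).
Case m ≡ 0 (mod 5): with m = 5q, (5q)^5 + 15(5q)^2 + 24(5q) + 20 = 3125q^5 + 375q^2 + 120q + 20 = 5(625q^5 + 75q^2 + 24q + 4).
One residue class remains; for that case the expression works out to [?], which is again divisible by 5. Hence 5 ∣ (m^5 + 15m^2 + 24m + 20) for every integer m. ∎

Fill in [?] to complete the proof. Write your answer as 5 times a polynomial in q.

The residues treated are {4, 3, 1, 0}, so the missing case is m ≡ 2 (mod 5); write m = 5q+2.
Then (5q+2)^5 + 15(5q+2)^2 + 24(5q+2) + 20 = 3125q^5 + 6250q^4 + 5000q^3 + 2375q^2 + 820q + 160 = 5(625q^5 + 1250q^4 + 1000q^3 + 475q^2 + 164q + 32).

5(625q^5 + 1250q^4 + 1000q^3 + 475q^2 + 164q + 32)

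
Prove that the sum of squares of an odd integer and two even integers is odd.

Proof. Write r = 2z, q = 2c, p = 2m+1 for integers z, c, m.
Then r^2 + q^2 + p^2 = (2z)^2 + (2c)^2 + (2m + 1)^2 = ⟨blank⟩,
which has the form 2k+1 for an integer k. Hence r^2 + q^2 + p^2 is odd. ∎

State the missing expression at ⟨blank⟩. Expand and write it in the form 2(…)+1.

(2z)^2 + (2c)^2 + (2m + 1)^2 = 4c^2 + 4m^2 + 4m + 4z^2 + 1
= 2(2c^2 + 2m^2 + 2m + 2z^2) + 1.
Since 2c^2 + 2m^2 + 2m + 2z^2 is an integer, the sum of squares is of the form 2k+1 for an integer k.

2(2c^2 + 2m^2 + 2m + 2z^2) + 1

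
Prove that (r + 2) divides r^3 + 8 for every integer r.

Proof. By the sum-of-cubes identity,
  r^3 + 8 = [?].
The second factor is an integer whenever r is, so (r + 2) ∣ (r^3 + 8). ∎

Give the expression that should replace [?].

(r + 2)(r^2 - 2r + 4)

a^3 + b^3 = (a + b)(a^2 - ab + b^2). With a = r, b = 2:
r^3 + 8 = (r + 2)(r^2 - 2r + 4).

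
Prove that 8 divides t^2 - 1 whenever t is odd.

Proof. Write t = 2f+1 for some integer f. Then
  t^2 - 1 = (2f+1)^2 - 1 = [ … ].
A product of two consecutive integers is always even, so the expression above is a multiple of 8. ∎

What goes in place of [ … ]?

(2f+1)^2 - 1 = 4f^2 + 4f + 1 - 1 = 4f^2 + 4f = 4f(f+1).
Since f and f+1 are consecutive, f(f+1) is even, and 4·(even) is a multiple of 8.

4f(f + 1)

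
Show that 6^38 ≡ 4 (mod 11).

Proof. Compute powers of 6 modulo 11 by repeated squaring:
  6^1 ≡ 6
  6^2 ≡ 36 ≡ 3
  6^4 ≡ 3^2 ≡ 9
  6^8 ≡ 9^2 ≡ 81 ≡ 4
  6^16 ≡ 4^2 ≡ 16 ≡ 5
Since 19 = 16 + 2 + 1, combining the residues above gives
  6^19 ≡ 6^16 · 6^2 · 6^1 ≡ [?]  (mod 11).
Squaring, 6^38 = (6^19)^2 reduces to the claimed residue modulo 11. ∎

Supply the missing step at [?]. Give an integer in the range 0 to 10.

6^16 · 6^2 · 6^1 ≡ 5 · 3 · 6 = 90.
90 mod 11 = 2, so 6^19 ≡ 2 (mod 11).

2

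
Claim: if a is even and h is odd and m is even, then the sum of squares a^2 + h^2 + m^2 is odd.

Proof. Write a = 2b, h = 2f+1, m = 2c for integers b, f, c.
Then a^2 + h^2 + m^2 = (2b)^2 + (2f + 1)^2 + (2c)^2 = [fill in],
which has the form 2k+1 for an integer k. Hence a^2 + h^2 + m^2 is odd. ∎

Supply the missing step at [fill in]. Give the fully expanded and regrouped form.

(2b)^2 + (2f + 1)^2 + (2c)^2 = 4b^2 + 4c^2 + 4f^2 + 4f + 1
= 2(2b^2 + 2c^2 + 2f^2 + 2f) + 1.
Since 2b^2 + 2c^2 + 2f^2 + 2f is an integer, the sum of squares is of the form 2k+1 for an integer k.

2(2b^2 + 2c^2 + 2f^2 + 2f) + 1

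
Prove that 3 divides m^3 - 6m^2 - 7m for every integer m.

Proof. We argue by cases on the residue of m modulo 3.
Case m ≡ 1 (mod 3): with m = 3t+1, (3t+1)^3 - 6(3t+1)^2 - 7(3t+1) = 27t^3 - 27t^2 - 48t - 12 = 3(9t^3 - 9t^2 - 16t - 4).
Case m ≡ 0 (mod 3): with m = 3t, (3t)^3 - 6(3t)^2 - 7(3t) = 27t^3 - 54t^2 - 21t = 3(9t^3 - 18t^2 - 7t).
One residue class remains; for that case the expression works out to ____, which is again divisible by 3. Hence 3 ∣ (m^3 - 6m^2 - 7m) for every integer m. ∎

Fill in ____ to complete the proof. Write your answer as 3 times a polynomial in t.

3(9t^3 - 19t - 10)

Only m ≡ 2 (mod 3) is unaccounted for. Put m = 3t+2:
(3t+2)^3 - 6(3t+2)^2 - 7(3t+2) expands to 27t^3 - 57t - 30,
and factoring out 3 leaves 3(9t^3 - 19t - 10).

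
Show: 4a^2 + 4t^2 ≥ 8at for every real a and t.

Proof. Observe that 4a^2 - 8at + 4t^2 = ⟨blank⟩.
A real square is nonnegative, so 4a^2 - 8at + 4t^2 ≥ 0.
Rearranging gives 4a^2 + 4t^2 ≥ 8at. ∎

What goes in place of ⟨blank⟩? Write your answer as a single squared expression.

4a^2 - 8at + 4t^2 is a perfect-square trinomial: the outer terms are (2a)^2 and (2t)^2, and the cross term is -2·2a·2t.
So 4a^2 - 8at + 4t^2 = (2a - 2t)^2 ≥ 0.

(2a - 2t)^2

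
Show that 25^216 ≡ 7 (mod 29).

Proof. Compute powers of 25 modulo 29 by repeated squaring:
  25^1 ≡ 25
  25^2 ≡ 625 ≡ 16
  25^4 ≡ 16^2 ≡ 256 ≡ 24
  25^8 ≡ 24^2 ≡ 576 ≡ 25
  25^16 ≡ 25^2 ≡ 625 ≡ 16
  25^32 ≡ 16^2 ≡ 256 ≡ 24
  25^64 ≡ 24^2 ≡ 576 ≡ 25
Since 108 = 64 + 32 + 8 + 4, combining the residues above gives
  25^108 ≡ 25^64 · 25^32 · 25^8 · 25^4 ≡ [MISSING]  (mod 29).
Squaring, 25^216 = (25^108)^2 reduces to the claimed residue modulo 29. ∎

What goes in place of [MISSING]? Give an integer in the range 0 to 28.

25^64 · 25^32 · 25^8 · 25^4 ≡ 25 · 24 · 25 · 24 = 360000.
360000 mod 29 = 23, so 25^108 ≡ 23 (mod 29).

23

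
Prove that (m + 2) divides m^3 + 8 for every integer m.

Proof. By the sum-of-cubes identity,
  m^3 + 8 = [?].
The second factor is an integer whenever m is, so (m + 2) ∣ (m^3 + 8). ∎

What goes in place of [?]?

(m + 2)(m^2 - 2m + 4)

Polynomial division of m^3 + 8 by m + 2 leaves remainder 0 and quotient m^2 - 2m + 4.
Hence m^3 + 8 = (m + 2)(m^2 - 2m + 4).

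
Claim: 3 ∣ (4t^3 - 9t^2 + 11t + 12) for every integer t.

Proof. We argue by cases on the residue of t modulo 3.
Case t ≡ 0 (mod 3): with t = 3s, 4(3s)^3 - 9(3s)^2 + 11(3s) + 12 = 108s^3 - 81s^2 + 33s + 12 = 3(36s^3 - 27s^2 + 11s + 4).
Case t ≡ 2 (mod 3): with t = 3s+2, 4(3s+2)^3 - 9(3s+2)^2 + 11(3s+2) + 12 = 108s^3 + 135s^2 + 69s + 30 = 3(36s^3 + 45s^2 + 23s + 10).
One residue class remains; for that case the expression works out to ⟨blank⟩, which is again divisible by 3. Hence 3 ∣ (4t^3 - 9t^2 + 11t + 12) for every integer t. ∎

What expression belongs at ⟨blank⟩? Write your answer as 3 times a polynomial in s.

Only t ≡ 1 (mod 3) is unaccounted for. Put t = 3s+1:
4(3s+1)^3 - 9(3s+1)^2 + 11(3s+1) + 12 expands to 108s^3 + 27s^2 + 15s + 18,
and factoring out 3 leaves 3(36s^3 + 9s^2 + 5s + 6).

3(36s^3 + 9s^2 + 5s + 6)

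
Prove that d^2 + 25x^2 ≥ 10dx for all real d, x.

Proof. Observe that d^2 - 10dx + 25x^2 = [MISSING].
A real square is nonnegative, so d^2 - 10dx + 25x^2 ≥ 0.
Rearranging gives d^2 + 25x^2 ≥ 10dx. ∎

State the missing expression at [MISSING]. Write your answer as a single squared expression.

(d - 5x)^2

The leading and trailing coefficients are 1^2 and 5^2, and 10 = 2·1·5, so the trinomial is (d - 5x)^2.
Hence d^2 - 10dx + 25x^2 ≥ 0.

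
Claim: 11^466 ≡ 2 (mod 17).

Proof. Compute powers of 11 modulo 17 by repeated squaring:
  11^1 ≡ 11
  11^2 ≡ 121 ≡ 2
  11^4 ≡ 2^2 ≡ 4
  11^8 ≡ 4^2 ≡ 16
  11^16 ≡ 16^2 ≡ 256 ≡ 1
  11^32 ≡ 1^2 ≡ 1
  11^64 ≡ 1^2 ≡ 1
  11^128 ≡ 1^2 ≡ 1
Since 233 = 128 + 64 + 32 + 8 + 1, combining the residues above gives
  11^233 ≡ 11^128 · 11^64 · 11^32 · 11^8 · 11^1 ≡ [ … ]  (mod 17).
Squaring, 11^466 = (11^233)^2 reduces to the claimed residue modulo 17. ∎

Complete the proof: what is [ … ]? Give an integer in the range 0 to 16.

6

Multiply the listed residues: 1 · 1 · 1 · 16 · 11 = 1 → 1 → 16 → 176.
Reducing modulo 17: 176 = 10·17 + 6, so 11^233 ≡ 6.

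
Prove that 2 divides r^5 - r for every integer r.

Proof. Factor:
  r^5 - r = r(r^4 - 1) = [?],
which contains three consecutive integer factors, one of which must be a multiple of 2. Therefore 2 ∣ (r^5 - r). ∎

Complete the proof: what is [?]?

(r - 1)r(r + 1)(r^2 + 1)

r^4 - 1 = (r^2 - 1)(r^2 + 1), and r^2 - 1 = (r-1)(r+1).
So r(r^4 - 1) = (r - 1)r(r + 1)(r^2 + 1).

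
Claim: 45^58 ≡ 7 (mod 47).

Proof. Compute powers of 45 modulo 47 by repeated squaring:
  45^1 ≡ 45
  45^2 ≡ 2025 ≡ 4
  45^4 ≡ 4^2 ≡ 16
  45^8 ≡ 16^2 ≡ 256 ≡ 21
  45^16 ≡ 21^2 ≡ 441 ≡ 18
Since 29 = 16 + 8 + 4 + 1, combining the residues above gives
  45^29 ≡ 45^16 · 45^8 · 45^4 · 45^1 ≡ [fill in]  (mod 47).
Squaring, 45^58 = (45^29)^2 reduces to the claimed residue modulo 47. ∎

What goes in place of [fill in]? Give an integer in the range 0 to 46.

30

Multiply the listed residues: 18 · 21 · 16 · 45 = 378 → 6048 → 272160.
Reducing modulo 47: 272160 = 5790·47 + 30, so 45^29 ≡ 30.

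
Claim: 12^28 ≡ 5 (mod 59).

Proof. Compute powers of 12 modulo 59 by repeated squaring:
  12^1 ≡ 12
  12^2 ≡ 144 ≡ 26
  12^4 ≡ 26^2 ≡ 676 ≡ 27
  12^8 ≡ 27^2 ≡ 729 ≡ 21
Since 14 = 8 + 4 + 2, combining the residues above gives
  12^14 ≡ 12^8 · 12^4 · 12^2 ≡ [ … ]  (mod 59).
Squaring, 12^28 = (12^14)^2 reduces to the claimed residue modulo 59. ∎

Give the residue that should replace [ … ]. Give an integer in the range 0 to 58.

Multiply the listed residues: 21 · 27 · 26 = 567 → 14742.
Reducing modulo 59: 14742 = 249·59 + 51, so 12^14 ≡ 51.

51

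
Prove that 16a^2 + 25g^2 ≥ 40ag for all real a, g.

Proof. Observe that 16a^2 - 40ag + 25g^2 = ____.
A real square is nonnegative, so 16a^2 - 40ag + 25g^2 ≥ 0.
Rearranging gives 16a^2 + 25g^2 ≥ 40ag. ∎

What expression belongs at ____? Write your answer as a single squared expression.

(4a - 5g)^2

The leading and trailing coefficients are 4^2 and 5^2, and 40 = 2·4·5, so the trinomial is (4a - 5g)^2.
Hence 16a^2 - 40ag + 25g^2 ≥ 0.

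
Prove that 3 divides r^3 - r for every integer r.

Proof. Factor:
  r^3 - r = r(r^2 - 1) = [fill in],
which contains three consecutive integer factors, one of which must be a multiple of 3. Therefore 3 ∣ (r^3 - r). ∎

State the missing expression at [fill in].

r(r^2 - 1) = r(r - 1)(r + 1) = (r - 1)r(r + 1).
These three factors are consecutive integers, so their product is divisible by 3.

(r - 1)r(r + 1)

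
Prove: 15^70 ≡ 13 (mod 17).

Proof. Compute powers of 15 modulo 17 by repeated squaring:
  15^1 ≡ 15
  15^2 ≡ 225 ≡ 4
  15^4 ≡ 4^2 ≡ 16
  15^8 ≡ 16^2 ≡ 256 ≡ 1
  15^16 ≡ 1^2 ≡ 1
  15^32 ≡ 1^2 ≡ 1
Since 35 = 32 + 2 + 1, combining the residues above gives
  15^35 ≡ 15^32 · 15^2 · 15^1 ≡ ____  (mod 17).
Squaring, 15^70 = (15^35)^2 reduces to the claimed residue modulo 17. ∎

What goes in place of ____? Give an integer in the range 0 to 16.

15^32 · 15^2 · 15^1 ≡ 1 · 4 · 15 = 60.
60 mod 17 = 9, so 15^35 ≡ 9 (mod 17).

9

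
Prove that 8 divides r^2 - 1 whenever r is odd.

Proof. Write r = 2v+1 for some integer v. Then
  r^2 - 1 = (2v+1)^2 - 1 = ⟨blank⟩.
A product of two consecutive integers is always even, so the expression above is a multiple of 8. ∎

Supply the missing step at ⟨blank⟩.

(2v+1)^2 - 1 = 4v^2 + 4v + 1 - 1 = 4v^2 + 4v = 4v(v+1).
Since v and v+1 are consecutive, v(v+1) is even, and 4·(even) is a multiple of 8.

4v(v + 1)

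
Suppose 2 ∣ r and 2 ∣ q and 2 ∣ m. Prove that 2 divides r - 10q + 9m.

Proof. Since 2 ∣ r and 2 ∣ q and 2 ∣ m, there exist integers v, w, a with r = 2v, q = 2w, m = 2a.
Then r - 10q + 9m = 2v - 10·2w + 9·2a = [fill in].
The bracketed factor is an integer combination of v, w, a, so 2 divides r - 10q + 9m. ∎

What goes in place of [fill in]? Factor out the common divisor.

Each term has a factor of 2: 2v - 10·2w + 9·2a = 2·(9a + v - 10w).
Since 9a + v - 10w is an integer, 2 ∣ (r - 10q + 9m).

2(9a + v - 10w)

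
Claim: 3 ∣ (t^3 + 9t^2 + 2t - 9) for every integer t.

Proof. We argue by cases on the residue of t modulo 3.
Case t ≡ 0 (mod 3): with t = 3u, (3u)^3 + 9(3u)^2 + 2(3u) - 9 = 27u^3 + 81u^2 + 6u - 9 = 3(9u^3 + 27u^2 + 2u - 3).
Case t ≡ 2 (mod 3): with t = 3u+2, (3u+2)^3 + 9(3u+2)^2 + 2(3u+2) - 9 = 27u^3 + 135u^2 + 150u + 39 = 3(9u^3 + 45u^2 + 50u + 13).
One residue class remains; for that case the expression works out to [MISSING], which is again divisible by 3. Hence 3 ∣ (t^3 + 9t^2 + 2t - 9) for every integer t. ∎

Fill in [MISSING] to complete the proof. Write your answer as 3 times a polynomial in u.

3(9u^3 + 36u^2 + 23u + 1)

Only t ≡ 1 (mod 3) is unaccounted for. Put t = 3u+1:
(3u+1)^3 + 9(3u+1)^2 + 2(3u+1) - 9 expands to 27u^3 + 108u^2 + 69u + 3,
and factoring out 3 leaves 3(9u^3 + 36u^2 + 23u + 1).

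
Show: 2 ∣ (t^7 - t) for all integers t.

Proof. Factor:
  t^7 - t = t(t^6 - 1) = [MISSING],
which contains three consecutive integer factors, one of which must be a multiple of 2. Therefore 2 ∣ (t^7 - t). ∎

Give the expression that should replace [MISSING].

(t - 1)t(t + 1)(t^4 + t^2 + 1)

t^6 - 1 = (t^2 - 1)(t^4 + t^2 + 1), and t^2 - 1 = (t-1)(t+1).
So t(t^6 - 1) = (t - 1)t(t + 1)(t^4 + t^2 + 1).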